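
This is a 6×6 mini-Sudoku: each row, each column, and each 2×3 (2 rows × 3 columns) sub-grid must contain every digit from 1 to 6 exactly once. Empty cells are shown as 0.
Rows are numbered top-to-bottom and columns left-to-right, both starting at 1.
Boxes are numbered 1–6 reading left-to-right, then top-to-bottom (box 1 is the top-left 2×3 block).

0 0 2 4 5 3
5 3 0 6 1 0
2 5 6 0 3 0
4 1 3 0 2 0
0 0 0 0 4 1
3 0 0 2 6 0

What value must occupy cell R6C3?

1

Cell R6C3 itself could take any of {1, 4, 5} by direct elimination.
Consider where 1 can go in box 5.
R5C1 is out (row 5 already has a 1).
R5C2 is out (row 5 already has a 1).
R5C3 is out (row 5 already has a 1).
R6C2 is out (column 2 already has a 1).
So the only cell in box 5 that can hold 1 is R6C3.
Therefore R6C3 = 1.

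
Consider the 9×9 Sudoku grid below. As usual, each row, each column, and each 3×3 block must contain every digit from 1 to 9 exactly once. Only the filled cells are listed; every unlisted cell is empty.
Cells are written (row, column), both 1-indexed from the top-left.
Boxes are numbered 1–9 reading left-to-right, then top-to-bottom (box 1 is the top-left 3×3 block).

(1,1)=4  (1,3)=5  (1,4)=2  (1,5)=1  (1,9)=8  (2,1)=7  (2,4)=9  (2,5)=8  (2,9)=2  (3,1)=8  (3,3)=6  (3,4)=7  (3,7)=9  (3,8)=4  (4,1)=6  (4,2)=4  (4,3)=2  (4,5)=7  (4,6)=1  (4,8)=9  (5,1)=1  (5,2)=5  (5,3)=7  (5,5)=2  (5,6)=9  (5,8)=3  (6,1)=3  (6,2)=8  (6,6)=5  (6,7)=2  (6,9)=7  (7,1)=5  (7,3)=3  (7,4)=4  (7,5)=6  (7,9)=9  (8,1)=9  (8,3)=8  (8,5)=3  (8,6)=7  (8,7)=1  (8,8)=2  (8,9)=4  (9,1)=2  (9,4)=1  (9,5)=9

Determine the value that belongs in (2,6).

4

Cell (2,6) itself could take any of {3, 4, 6} by direct elimination.
Consider where 4 can go in box 2.
(1,6) is out (row 1 already has a 4).
(3,5) is out (row 3 already has a 4).
(3,6) is out (row 3 already has a 4).
So the only cell in box 2 that can hold 4 is (2,6).
Therefore (2,6) = 4.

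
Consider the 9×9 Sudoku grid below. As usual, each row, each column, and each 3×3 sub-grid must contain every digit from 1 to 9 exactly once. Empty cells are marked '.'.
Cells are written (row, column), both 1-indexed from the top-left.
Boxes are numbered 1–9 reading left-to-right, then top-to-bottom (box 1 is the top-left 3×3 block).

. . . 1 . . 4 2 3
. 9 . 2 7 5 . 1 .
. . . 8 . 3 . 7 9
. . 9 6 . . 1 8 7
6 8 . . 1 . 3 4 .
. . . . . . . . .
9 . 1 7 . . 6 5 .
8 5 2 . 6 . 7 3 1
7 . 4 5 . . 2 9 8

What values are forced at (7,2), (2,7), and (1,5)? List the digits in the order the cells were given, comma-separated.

3,8,9

For (7,2):
  Row 7 already contains {1, 5, 6, 7, 9}.
  Column 2 already contains {5, 8, 9}.
  Its 3×3 block (box 7) already contains {1, 2, 4, 5, 7, 8, 9}.
  The only value from 1–9 not eliminated is 3, so (7,2) = 3.
For (2,7):
  Row 2 already contains {1, 2, 5, 7, 9}.
  Column 7 already contains {1, 2, 3, 4, 6, 7}.
  Its 3×3 block (box 3) already contains {1, 2, 3, 4, 7, 9}.
  The only value from 1–9 not eliminated is 8, so (2,7) = 8.
For (1,5):
  Row 1 already contains {1, 2, 3, 4}.
  Column 5 already contains {1, 6, 7}.
  Its 3×3 block (box 2) already contains {1, 2, 3, 5, 7, 8}.
  The only value from 1–9 not eliminated is 9, so (1,5) = 9.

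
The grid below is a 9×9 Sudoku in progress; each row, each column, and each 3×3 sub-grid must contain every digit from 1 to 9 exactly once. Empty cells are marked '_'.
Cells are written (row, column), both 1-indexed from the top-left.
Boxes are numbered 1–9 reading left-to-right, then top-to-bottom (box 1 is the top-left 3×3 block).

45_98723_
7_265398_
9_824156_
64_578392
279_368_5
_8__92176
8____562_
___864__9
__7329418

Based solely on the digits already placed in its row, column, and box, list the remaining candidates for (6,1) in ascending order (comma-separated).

Row 6 already contains {1, 2, 6, 7, 8, 9}.
Column 1 already contains {2, 4, 6, 7, 8, 9}.
Its 3×3 block (box 4) already contains {2, 4, 6, 7, 8, 9}.
Removing those from 1–9 leaves {3, 5} as the candidates for (6,1).

3,5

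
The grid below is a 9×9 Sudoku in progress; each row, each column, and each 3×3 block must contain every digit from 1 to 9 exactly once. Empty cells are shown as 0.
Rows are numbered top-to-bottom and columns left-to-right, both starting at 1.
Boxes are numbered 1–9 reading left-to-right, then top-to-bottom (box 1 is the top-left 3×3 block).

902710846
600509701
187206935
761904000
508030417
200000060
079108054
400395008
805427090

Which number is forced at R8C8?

7

Cell R8C8 itself could take any of {2, 7} by direct elimination.
Consider where 7 can go in box 9.
R7C7 is out (row 7 already has a 7).
R8C7 is out (column 7 already has a 7).
R9C7 is out (row 9 already has a 7).
R9C9 is out (row 9 already has a 7).
So the only cell in box 9 that can hold 7 is R8C8.
Therefore R8C8 = 7.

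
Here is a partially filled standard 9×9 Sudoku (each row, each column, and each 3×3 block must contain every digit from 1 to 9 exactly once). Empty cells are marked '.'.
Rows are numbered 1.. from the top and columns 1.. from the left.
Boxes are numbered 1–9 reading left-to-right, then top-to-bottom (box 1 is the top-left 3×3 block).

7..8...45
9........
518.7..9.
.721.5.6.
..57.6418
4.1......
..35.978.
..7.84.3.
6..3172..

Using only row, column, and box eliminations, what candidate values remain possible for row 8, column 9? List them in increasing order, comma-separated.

1,6,9

Row 8 already contains {3, 4, 7, 8}.
Column 9 already contains {5, 8}.
Its 3×3 block (box 9) already contains {2, 3, 7, 8}.
Removing those from 1–9 leaves {1, 6, 9} as the candidates for row 8, column 9.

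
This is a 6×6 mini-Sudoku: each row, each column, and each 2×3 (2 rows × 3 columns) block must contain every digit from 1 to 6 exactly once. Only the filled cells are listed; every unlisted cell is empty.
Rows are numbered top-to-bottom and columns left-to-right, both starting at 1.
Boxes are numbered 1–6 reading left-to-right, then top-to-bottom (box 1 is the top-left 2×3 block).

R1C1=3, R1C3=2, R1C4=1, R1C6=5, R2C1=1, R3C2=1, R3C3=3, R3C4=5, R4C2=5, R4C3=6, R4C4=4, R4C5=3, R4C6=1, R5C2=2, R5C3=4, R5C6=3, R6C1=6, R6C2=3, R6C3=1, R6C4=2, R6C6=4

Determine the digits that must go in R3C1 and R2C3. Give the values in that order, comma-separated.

4,5

For R3C1:
  Consider where 4 can go in box 3.
  R4C1 is out (row 4 already has a 4).
  So the only cell in box 3 that can hold 4 is R3C1.
  So R3C1 = 4.
For R2C3:
  Row 2 already contains {1}.
  Column 3 already contains {1, 2, 3, 4, 6}.
  Its 2×3 block (box 1) already contains {1, 2, 3}.
  The only value from 1–6 not eliminated is 5, so R2C3 = 5.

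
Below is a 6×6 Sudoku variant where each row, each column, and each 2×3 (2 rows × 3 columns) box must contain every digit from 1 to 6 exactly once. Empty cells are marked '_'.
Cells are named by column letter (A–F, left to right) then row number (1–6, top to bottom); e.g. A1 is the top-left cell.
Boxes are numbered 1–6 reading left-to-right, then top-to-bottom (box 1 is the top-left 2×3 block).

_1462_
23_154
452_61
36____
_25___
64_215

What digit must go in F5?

6

Cell F5 itself could take any of {3, 6} by direct elimination.
Consider where 6 can go in column F.
F1 is out (row 1 already has a 6).
F4 is out (row 4 already has a 6).
So the only cell in column F that can hold 6 is F5.
Therefore F5 = 6.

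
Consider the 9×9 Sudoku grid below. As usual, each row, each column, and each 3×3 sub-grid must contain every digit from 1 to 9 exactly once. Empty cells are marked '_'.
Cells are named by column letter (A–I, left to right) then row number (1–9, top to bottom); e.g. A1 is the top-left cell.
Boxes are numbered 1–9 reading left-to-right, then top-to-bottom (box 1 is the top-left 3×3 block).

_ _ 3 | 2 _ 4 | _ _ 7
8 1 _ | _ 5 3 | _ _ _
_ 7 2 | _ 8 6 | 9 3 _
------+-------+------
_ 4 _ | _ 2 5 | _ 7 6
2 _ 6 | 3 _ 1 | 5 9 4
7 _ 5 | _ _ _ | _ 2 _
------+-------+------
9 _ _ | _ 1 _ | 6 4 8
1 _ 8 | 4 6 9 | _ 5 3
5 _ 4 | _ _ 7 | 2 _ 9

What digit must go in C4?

1

Cell C4 itself could take any of {1, 9} by direct elimination.
Consider where 1 can go in column C.
C2 is out (row 2 already has a 1).
C7 is out (row 7 already has a 1).
So the only cell in column C that can hold 1 is C4.
Therefore C4 = 1.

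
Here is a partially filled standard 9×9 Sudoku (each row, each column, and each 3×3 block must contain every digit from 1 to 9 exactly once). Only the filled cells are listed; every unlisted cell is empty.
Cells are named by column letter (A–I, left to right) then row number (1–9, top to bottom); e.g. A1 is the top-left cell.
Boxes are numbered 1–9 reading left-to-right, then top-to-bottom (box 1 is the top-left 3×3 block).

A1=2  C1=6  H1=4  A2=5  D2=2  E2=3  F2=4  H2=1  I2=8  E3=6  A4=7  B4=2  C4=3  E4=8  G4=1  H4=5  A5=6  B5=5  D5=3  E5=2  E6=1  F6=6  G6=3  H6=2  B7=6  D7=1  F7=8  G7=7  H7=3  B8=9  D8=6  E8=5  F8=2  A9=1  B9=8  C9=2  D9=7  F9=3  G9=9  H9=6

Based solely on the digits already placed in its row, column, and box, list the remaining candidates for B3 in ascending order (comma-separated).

1,3,4,7

Row 3 already contains {6}.
Column B already contains {2, 5, 6, 8, 9}.
Its 3×3 block (box 1) already contains {2, 5, 6}.
Removing those from 1–9 leaves {1, 3, 4, 7} as the candidates for B3.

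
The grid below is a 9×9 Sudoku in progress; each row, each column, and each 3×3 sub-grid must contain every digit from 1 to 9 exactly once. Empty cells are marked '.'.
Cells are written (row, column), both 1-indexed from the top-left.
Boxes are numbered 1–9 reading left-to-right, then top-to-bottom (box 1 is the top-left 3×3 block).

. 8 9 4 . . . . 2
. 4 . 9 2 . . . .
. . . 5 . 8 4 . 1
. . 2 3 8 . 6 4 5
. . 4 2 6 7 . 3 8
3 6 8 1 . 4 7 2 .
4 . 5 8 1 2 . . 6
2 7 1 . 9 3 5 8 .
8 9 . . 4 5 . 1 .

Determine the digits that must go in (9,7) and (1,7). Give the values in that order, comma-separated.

For (9,7):
  Consider where 2 can go in column 7.
  (1,7) is out (row 1 already has a 2).
  (2,7) is out (row 2 already has a 2).
  (5,7) is out (row 5 already has a 2).
  (7,7) is out (row 7 already has a 2).
  So the only cell in column 7 that can hold 2 is (9,7).
  So (9,7) = 2.
For (1,7):
  Row 1 already contains {2, 4, 8, 9}.
  Column 7 already contains {4, 5, 6, 7}.
  Its 3×3 block (box 3) already contains {1, 2, 4}.
  The only value from 1–9 not eliminated is 3, so (1,7) = 3.

2,3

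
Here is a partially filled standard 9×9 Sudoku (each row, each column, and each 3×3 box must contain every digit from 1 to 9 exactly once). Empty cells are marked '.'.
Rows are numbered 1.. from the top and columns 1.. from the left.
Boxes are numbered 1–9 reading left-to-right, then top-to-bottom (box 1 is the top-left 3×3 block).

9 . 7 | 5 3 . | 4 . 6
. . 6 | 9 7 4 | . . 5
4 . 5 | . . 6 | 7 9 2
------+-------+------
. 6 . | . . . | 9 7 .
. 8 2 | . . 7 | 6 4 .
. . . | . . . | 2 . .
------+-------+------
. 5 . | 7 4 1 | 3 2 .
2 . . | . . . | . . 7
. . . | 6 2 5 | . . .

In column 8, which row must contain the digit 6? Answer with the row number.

8

Consider where 6 can go in column 8.
row 1, column 8 is out (row 1 already has a 6).
row 2, column 8 is out (row 2 already has a 6).
row 6, column 8 is out (box 6 already has a 6).
row 9, column 8 is out (row 9 already has a 6).
So the only cell in column 8 that can hold 6 is row 8, column 8.
That is row 8.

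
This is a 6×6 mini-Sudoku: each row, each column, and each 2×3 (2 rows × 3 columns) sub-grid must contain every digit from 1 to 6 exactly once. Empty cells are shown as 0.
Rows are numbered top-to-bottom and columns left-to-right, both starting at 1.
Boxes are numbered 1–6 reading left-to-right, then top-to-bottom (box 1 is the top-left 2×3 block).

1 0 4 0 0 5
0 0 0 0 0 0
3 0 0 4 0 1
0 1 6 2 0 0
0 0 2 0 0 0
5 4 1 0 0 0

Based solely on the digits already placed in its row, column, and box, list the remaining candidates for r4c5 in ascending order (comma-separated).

3,5

Row 4 already contains {1, 2, 6}.
Column 5 already contains {}.
Its 2×3 block (box 4) already contains {1, 2, 4}.
Removing those from 1–6 leaves {3, 5} as the candidates for r4c5.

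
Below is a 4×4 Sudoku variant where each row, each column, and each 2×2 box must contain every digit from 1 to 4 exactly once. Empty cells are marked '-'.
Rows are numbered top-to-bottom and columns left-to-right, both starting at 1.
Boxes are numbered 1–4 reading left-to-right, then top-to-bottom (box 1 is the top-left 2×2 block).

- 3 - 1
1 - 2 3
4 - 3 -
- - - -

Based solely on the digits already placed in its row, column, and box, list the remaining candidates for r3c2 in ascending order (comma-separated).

Row 3 already contains {3, 4}.
Column 2 already contains {3}.
Its 2×2 block (box 3) already contains {4}.
Removing those from 1–4 leaves {1, 2} as the candidates for r3c2.

1,2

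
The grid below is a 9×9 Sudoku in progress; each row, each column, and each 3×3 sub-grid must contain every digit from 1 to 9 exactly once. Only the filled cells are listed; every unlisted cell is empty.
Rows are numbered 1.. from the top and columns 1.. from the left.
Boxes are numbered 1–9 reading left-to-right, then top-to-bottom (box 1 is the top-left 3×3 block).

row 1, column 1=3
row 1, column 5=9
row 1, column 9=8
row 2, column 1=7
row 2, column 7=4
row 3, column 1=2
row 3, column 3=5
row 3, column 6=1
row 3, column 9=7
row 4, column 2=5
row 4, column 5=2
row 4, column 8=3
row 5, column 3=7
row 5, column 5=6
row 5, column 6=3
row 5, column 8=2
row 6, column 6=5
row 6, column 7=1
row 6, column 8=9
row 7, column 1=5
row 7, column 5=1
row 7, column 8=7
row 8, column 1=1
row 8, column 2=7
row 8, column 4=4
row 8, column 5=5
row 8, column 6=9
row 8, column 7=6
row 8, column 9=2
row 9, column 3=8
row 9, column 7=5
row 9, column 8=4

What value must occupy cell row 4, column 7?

7

Cell row 4, column 7 itself could take any of {7, 8} by direct elimination.
Consider where 7 can go in box 6.
row 4, column 9 is out (column 9 already has a 7).
row 5, column 7 is out (row 5 already has a 7).
row 5, column 9 is out (row 5 already has a 7).
row 6, column 9 is out (column 9 already has a 7).
So the only cell in box 6 that can hold 7 is row 4, column 7.
Therefore row 4, column 7 = 7.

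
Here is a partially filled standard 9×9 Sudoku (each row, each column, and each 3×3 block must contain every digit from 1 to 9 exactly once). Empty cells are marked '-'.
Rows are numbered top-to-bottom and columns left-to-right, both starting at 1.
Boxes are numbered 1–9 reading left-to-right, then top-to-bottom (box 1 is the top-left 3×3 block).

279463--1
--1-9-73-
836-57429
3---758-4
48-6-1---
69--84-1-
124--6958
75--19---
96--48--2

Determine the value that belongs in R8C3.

8

Cell R8C3 itself could take any of {3, 8} by direct elimination.
Consider where 8 can go in row 8.
R8C4 is out (box 8 already has a 8).
R8C7 is out (column 7 already has a 8).
R8C8 is out (box 9 already has a 8).
R8C9 is out (column 9 already has a 8).
So the only cell in row 8 that can hold 8 is R8C3.
Therefore R8C3 = 8.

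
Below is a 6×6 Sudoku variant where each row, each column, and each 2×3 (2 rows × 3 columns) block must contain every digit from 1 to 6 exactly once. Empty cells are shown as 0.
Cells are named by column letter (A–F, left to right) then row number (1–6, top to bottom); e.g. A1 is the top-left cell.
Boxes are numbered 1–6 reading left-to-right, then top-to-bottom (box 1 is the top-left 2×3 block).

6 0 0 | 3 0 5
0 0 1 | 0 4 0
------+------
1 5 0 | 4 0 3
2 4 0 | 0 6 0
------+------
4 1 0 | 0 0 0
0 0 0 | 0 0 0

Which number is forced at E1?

Cell E1 itself could take any of {1, 2} by direct elimination.
Consider where 1 can go in row 1.
B1 is out (column B already has a 1).
C1 is out (column C already has a 1).
So the only cell in row 1 that can hold 1 is E1.
Therefore E1 = 1.

1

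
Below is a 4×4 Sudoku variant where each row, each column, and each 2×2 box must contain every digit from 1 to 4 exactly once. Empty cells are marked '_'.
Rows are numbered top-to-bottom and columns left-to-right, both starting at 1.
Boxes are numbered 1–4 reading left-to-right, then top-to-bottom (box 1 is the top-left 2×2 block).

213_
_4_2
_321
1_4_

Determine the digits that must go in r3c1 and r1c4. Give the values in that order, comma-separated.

4,4

For r3c1:
  Row 3 already contains {1, 2, 3}.
  Column 1 already contains {1, 2}.
  Its 2×2 block (box 3) already contains {1, 3}.
  The only value from 1–4 not eliminated is 4, so r3c1 = 4.
For r1c4:
  Row 1 already contains {1, 2, 3}.
  Column 4 already contains {1, 2}.
  Its 2×2 block (box 2) already contains {2, 3}.
  The only value from 1–4 not eliminated is 4, so r1c4 = 4.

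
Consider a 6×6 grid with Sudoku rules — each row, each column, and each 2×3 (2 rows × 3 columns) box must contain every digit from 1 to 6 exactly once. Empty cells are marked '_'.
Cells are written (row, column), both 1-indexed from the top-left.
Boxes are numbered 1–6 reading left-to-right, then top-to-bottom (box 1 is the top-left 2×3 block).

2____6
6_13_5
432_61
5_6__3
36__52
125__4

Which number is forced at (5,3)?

4

Row 5 already contains {2, 3, 5, 6}.
Column 3 already contains {1, 2, 5, 6}.
Its 2×3 block (box 5) already contains {1, 2, 3, 5, 6}.
The only value from 1–6 not eliminated is 4, so (5,3) = 4.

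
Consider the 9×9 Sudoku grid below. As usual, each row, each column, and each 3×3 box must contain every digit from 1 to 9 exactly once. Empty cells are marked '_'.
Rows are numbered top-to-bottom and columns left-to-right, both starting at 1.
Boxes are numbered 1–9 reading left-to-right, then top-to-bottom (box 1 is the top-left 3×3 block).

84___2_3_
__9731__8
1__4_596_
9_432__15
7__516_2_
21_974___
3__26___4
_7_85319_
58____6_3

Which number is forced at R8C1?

Cell R8C1 itself could take any of {4, 6} by direct elimination.
Consider where 4 can go in box 7.
R7C2 is out (row 7 already has a 4).
R7C3 is out (row 7 already has a 4).
R8C3 is out (column 3 already has a 4).
R9C3 is out (column 3 already has a 4).
So the only cell in box 7 that can hold 4 is R8C1.
Therefore R8C1 = 4.

4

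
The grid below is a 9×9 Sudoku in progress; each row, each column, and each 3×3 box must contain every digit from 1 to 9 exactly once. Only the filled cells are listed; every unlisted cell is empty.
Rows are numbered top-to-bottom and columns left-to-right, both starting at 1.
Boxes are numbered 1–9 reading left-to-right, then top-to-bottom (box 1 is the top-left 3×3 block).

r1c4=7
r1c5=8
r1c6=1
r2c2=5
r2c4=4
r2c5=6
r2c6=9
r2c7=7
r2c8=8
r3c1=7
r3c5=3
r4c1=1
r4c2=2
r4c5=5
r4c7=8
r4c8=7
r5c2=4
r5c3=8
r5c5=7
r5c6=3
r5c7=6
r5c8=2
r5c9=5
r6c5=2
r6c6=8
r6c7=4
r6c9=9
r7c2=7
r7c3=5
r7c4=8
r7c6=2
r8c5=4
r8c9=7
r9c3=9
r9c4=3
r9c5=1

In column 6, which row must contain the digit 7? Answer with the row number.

Consider where 7 can go in column 6.
r3c6 is out (row 3 already has a 7).
r4c6 is out (row 4 already has a 7).
r8c6 is out (row 8 already has a 7).
So the only cell in column 6 that can hold 7 is r9c6.
That is row 9.

9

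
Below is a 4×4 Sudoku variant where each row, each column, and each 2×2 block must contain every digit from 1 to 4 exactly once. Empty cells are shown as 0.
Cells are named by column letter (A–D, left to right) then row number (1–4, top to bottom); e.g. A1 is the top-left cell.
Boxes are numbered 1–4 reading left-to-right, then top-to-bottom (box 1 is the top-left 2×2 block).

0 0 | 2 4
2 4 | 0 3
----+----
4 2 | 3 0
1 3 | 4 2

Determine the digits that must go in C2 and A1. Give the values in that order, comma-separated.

For C2:
  Row 2 already contains {2, 3, 4}.
  Column C already contains {2, 3, 4}.
  Its 2×2 block (box 2) already contains {2, 3, 4}.
  The only value from 1–4 not eliminated is 1, so C2 = 1.
For A1:
  Row 1 already contains {2, 4}.
  Column A already contains {1, 2, 4}.
  Its 2×2 block (box 1) already contains {2, 4}.
  The only value from 1–4 not eliminated is 3, so A1 = 3.

1,3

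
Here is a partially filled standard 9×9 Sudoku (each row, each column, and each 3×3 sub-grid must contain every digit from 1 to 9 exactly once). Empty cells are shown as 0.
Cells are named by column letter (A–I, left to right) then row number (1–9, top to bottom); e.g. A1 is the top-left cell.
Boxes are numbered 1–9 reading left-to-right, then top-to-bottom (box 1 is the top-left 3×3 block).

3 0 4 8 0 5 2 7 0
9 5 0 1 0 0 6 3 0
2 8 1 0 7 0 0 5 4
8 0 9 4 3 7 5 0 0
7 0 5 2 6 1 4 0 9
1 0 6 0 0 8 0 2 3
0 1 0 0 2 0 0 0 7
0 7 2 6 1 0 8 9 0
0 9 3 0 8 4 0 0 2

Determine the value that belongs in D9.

Cell D9 itself could take any of {5, 7} by direct elimination.
Consider where 7 can go in row 9.
A9 is out (column A already has a 7).
G9 is out (box 9 already has a 7).
H9 is out (column H already has a 7).
So the only cell in row 9 that can hold 7 is D9.
Therefore D9 = 7.

7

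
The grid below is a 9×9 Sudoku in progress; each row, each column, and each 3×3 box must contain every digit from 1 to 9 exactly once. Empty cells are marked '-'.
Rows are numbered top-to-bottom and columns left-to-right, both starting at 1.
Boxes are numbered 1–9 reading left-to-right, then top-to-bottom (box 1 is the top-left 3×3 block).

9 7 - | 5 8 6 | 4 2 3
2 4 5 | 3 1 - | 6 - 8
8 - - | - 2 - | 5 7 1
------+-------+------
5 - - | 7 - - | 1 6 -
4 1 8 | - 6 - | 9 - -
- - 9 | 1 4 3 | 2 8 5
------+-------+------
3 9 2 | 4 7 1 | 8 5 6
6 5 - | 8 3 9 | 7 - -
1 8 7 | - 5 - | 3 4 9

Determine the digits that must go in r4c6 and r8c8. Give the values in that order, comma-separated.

For r4c6:
  Consider where 8 can go in row 4.
  r4c2 is out (column 2 already has a 8).
  r4c3 is out (column 3 already has a 8).
  r4c5 is out (column 5 already has a 8).
  r4c9 is out (column 9 already has a 8).
  So the only cell in row 4 that can hold 8 is r4c6.
  So r4c6 = 8.
For r8c8:
  Row 8 already contains {3, 5, 6, 7, 8, 9}.
  Column 8 already contains {2, 4, 5, 6, 7, 8}.
  Its 3×3 block (box 9) already contains {3, 4, 5, 6, 7, 8, 9}.
  The only value from 1–9 not eliminated is 1, so r8c8 = 1.

8,1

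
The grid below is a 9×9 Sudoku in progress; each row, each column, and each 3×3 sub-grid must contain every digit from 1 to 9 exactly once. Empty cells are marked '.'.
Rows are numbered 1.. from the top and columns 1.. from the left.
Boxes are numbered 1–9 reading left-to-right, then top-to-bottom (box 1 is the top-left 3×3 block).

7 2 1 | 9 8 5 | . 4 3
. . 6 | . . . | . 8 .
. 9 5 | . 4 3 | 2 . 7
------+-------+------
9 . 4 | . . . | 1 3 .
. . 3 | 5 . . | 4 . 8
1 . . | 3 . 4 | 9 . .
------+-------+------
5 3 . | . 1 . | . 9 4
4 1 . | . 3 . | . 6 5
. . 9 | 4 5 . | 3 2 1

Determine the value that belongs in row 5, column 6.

1

Cell row 5, column 6 itself could take any of {1, 2, 6, 7, 9} by direct elimination.
Consider where 1 can go in row 5.
row 5, column 1 is out (column 1 already has a 1).
row 5, column 2 is out (column 2 already has a 1).
row 5, column 5 is out (column 5 already has a 1).
row 5, column 8 is out (box 6 already has a 1).
So the only cell in row 5 that can hold 1 is row 5, column 6.
Therefore row 5, column 6 = 1.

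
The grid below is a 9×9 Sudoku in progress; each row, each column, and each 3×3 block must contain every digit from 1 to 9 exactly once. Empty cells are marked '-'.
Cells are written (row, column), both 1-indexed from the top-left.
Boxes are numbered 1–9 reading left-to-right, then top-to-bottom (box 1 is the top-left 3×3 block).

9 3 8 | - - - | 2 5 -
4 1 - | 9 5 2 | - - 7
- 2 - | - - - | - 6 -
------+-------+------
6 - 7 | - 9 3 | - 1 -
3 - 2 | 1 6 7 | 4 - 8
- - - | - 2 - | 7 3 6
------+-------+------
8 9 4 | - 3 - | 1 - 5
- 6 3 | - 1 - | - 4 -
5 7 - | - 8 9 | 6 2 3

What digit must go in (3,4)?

3

Cell (3,4) itself could take any of {3, 4, 7, 8} by direct elimination.
Consider where 3 can go in column 4.
(1,4) is out (row 1 already has a 3). (4,4) is out (row 4 already has a 3). (6,4) is out (row 6 already has a 3). (7,4) is out (row 7 already has a 3). The remaining empty cells in column 4 are similarly blocked.
So the only cell in column 4 that can hold 3 is (3,4).
Therefore (3,4) = 3.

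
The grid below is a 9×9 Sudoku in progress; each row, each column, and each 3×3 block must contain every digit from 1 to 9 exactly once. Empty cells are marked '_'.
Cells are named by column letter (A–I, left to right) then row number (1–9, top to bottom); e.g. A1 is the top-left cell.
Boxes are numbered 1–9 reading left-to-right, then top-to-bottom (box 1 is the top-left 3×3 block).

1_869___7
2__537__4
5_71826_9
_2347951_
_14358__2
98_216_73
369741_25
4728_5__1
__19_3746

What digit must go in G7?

8

Row 7 already contains {1, 2, 3, 4, 5, 6, 7, 9}.
Column G already contains {5, 6, 7}.
Its 3×3 block (box 9) already contains {1, 2, 4, 5, 6, 7}.
The only value from 1–9 not eliminated is 8, so G7 = 8.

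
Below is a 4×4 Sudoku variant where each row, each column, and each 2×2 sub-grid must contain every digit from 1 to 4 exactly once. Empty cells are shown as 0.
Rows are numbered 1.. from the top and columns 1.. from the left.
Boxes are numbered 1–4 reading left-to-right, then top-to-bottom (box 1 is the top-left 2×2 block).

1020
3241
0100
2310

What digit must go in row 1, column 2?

4

Row 1 already contains {1, 2}.
Column 2 already contains {1, 2, 3}.
Its 2×2 block (box 1) already contains {1, 2, 3}.
The only value from 1–4 not eliminated is 4, so row 1, column 2 = 4.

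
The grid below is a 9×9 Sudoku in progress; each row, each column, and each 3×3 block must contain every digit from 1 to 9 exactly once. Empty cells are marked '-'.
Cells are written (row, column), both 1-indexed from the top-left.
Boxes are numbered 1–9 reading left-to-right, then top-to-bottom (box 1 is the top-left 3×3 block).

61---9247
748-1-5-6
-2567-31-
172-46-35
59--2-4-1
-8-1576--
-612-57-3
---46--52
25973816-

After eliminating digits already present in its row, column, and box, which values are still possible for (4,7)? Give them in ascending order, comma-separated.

8,9

Row 4 already contains {1, 2, 3, 4, 5, 6, 7}.
Column 7 already contains {1, 2, 3, 4, 5, 6, 7}.
Its 3×3 block (box 6) already contains {1, 3, 4, 5, 6}.
Removing those from 1–9 leaves {8, 9} as the candidates for (4,7).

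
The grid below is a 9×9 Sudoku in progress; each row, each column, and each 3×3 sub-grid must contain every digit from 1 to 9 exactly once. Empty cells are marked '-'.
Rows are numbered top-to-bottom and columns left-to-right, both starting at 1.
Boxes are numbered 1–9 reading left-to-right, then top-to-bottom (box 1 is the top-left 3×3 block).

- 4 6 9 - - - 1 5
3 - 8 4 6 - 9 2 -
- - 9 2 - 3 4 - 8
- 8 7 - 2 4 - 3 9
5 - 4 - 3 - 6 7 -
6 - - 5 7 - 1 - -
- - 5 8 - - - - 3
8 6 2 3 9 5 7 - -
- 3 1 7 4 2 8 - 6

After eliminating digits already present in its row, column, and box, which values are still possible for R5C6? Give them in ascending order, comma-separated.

Row 5 already contains {3, 4, 5, 6, 7}.
Column 6 already contains {2, 3, 4, 5}.
Its 3×3 block (box 5) already contains {2, 3, 4, 5, 7}.
Removing those from 1–9 leaves {1, 8, 9} as the candidates for R5C6.

1,8,9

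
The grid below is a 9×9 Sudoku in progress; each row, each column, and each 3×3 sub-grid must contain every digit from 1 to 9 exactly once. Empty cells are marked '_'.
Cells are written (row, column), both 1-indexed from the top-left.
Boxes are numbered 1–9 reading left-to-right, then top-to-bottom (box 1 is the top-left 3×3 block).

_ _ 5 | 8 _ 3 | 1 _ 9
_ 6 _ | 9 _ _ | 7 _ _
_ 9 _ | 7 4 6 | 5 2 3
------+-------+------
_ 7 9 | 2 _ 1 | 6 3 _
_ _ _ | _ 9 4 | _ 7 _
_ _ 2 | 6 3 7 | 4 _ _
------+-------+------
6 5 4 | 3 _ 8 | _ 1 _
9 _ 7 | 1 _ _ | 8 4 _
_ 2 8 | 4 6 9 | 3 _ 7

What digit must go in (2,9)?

Cell (2,9) itself could take any of {4, 8} by direct elimination.
Consider where 4 can go in box 3.
(1,8) is out (column 8 already has a 4).
(2,8) is out (column 8 already has a 4).
So the only cell in box 3 that can hold 4 is (2,9).
Therefore (2,9) = 4.

4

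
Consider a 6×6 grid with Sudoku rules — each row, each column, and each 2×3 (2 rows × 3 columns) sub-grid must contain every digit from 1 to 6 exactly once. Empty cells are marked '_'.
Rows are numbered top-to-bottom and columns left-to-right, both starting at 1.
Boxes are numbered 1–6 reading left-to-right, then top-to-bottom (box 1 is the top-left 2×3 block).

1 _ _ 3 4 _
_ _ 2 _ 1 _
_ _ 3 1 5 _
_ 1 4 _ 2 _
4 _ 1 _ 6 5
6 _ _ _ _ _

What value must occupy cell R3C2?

Cell R3C2 itself could take any of {2, 6} by direct elimination.
Consider where 6 can go in box 3.
R3C1 is out (column 1 already has a 6).
R4C1 is out (column 1 already has a 6).
So the only cell in box 3 that can hold 6 is R3C2.
Therefore R3C2 = 6.

6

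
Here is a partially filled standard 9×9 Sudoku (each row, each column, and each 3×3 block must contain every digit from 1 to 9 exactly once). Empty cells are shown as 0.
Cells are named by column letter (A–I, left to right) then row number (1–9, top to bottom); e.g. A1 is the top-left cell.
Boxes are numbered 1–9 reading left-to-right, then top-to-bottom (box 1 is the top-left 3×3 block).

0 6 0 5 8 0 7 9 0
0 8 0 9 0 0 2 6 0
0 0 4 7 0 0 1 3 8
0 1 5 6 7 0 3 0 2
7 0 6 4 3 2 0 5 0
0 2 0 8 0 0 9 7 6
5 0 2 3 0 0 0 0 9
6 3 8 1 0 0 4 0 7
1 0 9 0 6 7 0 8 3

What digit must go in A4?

Cell A4 itself could take any of {4, 8, 9} by direct elimination.
Consider where 8 can go in column A.
A1 is out (row 1 already has a 8).
A2 is out (row 2 already has a 8).
A3 is out (row 3 already has a 8).
A6 is out (row 6 already has a 8).
So the only cell in column A that can hold 8 is A4.
Therefore A4 = 8.

8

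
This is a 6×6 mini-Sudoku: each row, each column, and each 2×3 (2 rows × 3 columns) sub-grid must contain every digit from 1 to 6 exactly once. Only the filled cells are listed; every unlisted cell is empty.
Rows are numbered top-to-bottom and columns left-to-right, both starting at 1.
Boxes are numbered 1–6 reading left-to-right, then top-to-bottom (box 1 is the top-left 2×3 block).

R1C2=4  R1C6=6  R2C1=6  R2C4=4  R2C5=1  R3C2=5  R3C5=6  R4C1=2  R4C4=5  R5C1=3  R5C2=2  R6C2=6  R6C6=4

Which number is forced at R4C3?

6

Cell R4C3 itself could take any of {1, 3, 4, 6} by direct elimination.
Consider where 6 can go in row 4.
R4C2 is out (column 2 already has a 6).
R4C5 is out (column 5 already has a 6).
R4C6 is out (column 6 already has a 6).
So the only cell in row 4 that can hold 6 is R4C3.
Therefore R4C3 = 6.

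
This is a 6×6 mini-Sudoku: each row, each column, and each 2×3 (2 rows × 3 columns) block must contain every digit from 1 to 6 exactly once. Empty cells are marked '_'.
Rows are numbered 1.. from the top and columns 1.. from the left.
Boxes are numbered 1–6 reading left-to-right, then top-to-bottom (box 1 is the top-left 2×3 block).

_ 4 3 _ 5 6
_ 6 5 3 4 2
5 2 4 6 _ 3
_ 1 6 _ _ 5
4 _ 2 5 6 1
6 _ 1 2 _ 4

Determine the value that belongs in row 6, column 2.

Cell row 6, column 2 itself could take any of {3, 5} by direct elimination.
Consider where 5 can go in box 5.
row 5, column 2 is out (row 5 already has a 5).
So the only cell in box 5 that can hold 5 is row 6, column 2.
Therefore row 6, column 2 = 5.

5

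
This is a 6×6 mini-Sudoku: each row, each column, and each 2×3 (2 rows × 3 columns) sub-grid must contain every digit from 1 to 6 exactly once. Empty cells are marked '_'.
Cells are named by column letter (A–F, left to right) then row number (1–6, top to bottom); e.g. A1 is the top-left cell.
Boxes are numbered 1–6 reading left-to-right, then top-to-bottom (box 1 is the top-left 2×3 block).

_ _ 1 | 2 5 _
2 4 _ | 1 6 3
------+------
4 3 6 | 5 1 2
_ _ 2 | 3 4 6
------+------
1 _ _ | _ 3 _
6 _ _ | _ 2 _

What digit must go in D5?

6

Cell D5 itself could take any of {4, 6} by direct elimination.
Consider where 6 can go in box 6.
F5 is out (column F already has a 6).
D6 is out (row 6 already has a 6).
F6 is out (row 6 already has a 6).
So the only cell in box 6 that can hold 6 is D5.
Therefore D5 = 6.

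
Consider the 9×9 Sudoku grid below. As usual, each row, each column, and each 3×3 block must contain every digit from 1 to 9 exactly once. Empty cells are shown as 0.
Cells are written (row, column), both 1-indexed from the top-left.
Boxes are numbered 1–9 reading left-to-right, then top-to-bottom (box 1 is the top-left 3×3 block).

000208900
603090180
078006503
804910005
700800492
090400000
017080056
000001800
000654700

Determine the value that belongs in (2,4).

5

Cell (2,4) itself could take any of {5, 7} by direct elimination.
Consider where 5 can go in column 4.
(3,4) is out (row 3 already has a 5).
(7,4) is out (row 7 already has a 5).
(8,4) is out (box 8 already has a 5).
So the only cell in column 4 that can hold 5 is (2,4).
Therefore (2,4) = 5.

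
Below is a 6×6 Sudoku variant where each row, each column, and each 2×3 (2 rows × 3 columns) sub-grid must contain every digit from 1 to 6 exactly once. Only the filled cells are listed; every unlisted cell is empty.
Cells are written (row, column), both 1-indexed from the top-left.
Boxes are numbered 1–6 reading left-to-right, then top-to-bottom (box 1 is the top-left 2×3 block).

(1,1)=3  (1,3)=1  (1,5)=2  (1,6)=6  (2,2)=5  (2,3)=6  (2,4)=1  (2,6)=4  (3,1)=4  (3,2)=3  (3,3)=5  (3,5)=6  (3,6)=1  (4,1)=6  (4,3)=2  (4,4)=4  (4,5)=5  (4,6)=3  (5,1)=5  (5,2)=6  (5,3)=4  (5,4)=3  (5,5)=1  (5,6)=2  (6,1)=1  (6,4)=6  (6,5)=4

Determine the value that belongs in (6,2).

Row 6 already contains {1, 4, 6}.
Column 2 already contains {3, 5, 6}.
Its 2×3 block (box 5) already contains {1, 4, 5, 6}.
The only value from 1–6 not eliminated is 2, so (6,2) = 2.

2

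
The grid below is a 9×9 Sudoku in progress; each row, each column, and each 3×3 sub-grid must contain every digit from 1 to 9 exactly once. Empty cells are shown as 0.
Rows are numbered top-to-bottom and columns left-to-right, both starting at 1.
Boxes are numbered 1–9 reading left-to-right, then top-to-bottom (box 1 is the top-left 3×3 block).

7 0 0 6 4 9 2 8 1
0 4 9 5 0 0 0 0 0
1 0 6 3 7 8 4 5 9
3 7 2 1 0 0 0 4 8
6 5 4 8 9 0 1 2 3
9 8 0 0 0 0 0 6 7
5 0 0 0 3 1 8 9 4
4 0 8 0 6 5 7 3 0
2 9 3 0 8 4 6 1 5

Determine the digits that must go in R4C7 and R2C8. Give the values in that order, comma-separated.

For R4C7:
  Consider where 9 can go in box 6.
  R6C7 is out (row 6 already has a 9).
  So the only cell in box 6 that can hold 9 is R4C7.
  So R4C7 = 9.
For R2C8:
  Row 2 already contains {4, 5, 9}.
  Column 8 already contains {1, 2, 3, 4, 5, 6, 8, 9}.
  Its 3×3 block (box 3) already contains {1, 2, 4, 5, 8, 9}.
  The only value from 1–9 not eliminated is 7, so R2C8 = 7.

9,7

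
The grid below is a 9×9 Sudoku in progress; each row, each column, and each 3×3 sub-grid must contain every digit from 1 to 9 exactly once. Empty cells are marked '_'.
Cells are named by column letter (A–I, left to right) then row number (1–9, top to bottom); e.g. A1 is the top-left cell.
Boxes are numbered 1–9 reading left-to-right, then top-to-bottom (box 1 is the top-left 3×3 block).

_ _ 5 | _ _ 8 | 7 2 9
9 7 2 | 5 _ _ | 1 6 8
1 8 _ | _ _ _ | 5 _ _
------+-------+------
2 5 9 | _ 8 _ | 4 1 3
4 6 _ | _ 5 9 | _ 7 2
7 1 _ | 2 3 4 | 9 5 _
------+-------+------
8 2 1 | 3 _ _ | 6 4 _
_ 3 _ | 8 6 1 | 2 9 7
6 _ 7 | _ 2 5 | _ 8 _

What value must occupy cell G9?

Row 9 already contains {2, 5, 6, 7, 8}.
Column G already contains {1, 2, 4, 5, 6, 7, 9}.
Its 3×3 block (box 9) already contains {2, 4, 6, 7, 8, 9}.
The only value from 1–9 not eliminated is 3, so G9 = 3.

3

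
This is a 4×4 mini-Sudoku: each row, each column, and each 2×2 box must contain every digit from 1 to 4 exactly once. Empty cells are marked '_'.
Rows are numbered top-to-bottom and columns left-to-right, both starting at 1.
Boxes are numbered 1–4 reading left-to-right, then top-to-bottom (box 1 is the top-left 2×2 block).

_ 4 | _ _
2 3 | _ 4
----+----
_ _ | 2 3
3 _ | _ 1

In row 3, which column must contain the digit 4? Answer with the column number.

1

Consider where 4 can go in row 3.
r3c2 is out (column 2 already has a 4).
So the only cell in row 3 that can hold 4 is r3c1.
That is column 1.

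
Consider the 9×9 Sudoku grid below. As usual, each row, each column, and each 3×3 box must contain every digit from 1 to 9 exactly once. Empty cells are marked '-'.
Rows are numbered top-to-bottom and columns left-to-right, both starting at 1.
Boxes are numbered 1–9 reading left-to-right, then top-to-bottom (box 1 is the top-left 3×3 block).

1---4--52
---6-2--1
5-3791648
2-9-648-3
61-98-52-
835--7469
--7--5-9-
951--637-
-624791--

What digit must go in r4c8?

Row 4 already contains {2, 3, 4, 6, 8, 9}.
Column 8 already contains {2, 4, 5, 6, 7, 9}.
Its 3×3 block (box 6) already contains {2, 3, 4, 5, 6, 8, 9}.
The only value from 1–9 not eliminated is 1, so r4c8 = 1.

1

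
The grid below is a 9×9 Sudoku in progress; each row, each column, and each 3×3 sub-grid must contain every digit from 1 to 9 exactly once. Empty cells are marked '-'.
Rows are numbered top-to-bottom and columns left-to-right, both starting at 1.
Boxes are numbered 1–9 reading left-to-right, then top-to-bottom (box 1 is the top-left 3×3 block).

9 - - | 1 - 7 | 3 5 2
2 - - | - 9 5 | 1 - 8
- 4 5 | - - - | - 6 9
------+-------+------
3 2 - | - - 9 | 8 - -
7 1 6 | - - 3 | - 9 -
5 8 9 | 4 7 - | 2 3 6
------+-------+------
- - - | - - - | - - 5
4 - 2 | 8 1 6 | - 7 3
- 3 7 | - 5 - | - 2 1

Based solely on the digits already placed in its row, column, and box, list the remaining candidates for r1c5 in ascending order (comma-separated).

4,6,8

Row 1 already contains {1, 2, 3, 5, 7, 9}.
Column 5 already contains {1, 5, 7, 9}.
Its 3×3 block (box 2) already contains {1, 5, 7, 9}.
Removing those from 1–9 leaves {4, 6, 8} as the candidates for r1c5.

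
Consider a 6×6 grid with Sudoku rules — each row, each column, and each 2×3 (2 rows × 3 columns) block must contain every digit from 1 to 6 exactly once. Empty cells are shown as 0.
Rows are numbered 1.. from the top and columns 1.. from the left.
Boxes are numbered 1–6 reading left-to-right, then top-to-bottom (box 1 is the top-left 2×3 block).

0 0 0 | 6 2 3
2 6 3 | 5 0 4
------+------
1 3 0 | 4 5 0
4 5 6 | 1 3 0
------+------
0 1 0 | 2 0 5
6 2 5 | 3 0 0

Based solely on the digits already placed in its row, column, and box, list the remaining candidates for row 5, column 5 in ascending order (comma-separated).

Row 5 already contains {1, 2, 5}.
Column 5 already contains {2, 3, 5}.
Its 2×3 block (box 6) already contains {2, 3, 5}.
Removing those from 1–6 leaves {4, 6} as the candidates for row 5, column 5.

4,6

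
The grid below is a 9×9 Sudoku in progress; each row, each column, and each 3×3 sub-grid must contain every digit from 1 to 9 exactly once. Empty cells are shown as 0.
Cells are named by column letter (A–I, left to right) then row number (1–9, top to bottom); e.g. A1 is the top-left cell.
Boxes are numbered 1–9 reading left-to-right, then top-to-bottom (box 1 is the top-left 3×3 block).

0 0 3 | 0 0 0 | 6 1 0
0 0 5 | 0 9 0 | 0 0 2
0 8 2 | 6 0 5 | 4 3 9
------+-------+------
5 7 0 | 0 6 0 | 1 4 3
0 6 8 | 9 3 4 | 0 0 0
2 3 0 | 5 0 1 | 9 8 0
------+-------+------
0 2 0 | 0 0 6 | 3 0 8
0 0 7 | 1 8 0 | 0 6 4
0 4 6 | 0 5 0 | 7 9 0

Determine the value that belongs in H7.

5

Row 7 already contains {2, 3, 6, 8}.
Column H already contains {1, 3, 4, 6, 8, 9}.
Its 3×3 block (box 9) already contains {3, 4, 6, 7, 8, 9}.
The only value from 1–9 not eliminated is 5, so H7 = 5.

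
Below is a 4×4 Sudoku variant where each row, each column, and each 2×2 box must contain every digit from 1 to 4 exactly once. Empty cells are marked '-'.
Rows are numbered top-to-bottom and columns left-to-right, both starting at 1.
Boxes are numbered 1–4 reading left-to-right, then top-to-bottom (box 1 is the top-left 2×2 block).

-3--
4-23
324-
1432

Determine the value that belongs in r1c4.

4

Cell r1c4 itself could take any of {1, 4} by direct elimination.
Consider where 4 can go in row 1.
r1c1 is out (column 1 already has a 4).
r1c3 is out (column 3 already has a 4).
So the only cell in row 1 that can hold 4 is r1c4.
Therefore r1c4 = 4.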